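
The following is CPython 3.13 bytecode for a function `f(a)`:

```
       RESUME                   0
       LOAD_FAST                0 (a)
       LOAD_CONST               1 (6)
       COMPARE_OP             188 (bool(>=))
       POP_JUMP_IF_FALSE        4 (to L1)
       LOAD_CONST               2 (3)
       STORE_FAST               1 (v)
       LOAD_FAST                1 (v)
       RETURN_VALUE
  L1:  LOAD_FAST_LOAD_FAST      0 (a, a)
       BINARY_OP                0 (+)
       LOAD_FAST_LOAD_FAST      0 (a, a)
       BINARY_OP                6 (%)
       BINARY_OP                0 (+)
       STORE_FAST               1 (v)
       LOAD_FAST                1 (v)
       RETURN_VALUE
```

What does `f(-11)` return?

-22

LOAD_FAST a → push -11. Stack: [-11]
LOAD_CONST → push 6. Stack: [-11, 6]
COMPARE_OP bool(>=) → -11 vs 6 = False. Stack: [False]
POP_JUMP_IF_FALSE → pop False; jump. Stack: []
LOAD_FAST_LOAD_FAST a,a → push -11,-11. Stack: [-11, -11]
BINARY_OP + → -11 + -11 = -22. Stack: [-22]
LOAD_FAST_LOAD_FAST a,a → push -11,-11. Stack: [-22, -11, -11]
BINARY_OP % → -11 % -11 = 0. Stack: [-22, 0]
BINARY_OP + → -22 + 0 = -22. Stack: [-22]
STORE_FAST v → v=-22. Stack: []
LOAD_FAST v → push -22. Stack: [-22]
RETURN_VALUE → return -22.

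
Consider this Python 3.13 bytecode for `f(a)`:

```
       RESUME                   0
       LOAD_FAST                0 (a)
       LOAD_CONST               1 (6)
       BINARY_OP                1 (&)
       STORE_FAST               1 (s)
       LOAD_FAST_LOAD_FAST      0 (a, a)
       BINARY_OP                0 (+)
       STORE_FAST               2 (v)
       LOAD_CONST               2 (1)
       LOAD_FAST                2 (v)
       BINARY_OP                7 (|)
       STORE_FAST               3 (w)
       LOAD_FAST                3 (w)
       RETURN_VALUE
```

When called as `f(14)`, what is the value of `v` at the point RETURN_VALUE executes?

LOAD_FAST a → push 14. Stack: [14]
LOAD_CONST → push 6. Stack: [14, 6]
BINARY_OP & → 14 & 6 = 6. Stack: [6]
STORE_FAST s → s=6. Stack: []
LOAD_FAST_LOAD_FAST a,a → push 14,14. Stack: [14, 14]
BINARY_OP + → 14 + 14 = 28. Stack: [28]
STORE_FAST v → v=28. Stack: []
LOAD_CONST → push 1. Stack: [1]
LOAD_FAST v → push 28. Stack: [1, 28]
BINARY_OP | → 1 | 28 = 29. Stack: [29]
STORE_FAST w → w=29. Stack: []
LOAD_FAST w → push 29. Stack: [29]
RETURN_VALUE → return 29.

28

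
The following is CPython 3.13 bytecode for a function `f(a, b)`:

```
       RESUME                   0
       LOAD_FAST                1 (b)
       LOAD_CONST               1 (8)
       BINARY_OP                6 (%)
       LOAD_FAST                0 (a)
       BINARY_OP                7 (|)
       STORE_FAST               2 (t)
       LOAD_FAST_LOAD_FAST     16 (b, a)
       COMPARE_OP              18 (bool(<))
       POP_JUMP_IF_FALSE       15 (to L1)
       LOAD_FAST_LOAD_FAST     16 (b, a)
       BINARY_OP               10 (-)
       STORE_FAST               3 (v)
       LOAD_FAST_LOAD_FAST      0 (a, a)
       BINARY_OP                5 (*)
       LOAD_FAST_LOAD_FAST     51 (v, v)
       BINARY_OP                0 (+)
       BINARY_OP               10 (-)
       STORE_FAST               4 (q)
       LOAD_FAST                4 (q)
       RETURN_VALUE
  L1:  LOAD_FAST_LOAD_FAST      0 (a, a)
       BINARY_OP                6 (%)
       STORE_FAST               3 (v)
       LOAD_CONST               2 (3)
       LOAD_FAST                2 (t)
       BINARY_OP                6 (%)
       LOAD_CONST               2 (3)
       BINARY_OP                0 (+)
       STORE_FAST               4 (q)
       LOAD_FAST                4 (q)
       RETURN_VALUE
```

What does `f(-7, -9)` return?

LOAD_FAST b → push -9. Stack: [-9]
LOAD_CONST → push 8. Stack: [-9, 8]
BINARY_OP % → -9 % 8 = 7. Stack: [7]
LOAD_FAST a → push -7. Stack: [7, -7]
BINARY_OP | → 7 | -7 = -1. Stack: [-1]
STORE_FAST t → t=-1. Stack: []
LOAD_FAST_LOAD_FAST b,a → push -9,-7. Stack: [-9, -7]
COMPARE_OP bool(<) → -9 vs -7 = True. Stack: [True]
POP_JUMP_IF_FALSE → pop True; no jump. Stack: []
LOAD_FAST_LOAD_FAST b,a → push -9,-7. Stack: [-9, -7]
BINARY_OP - → -9 - -7 = -2. Stack: [-2]
STORE_FAST v → v=-2. Stack: []
LOAD_FAST_LOAD_FAST a,a → push -7,-7. Stack: [-7, -7]
BINARY_OP * → -7 * -7 = 49. Stack: [49]
LOAD_FAST_LOAD_FAST v,v → push -2,-2. Stack: [49, -2, -2]
BINARY_OP + → -2 + -2 = -4. Stack: [49, -4]
BINARY_OP - → 49 - -4 = 53. Stack: [53]
STORE_FAST q → q=53. Stack: []
LOAD_FAST q → push 53. Stack: [53]
RETURN_VALUE → return 53.

53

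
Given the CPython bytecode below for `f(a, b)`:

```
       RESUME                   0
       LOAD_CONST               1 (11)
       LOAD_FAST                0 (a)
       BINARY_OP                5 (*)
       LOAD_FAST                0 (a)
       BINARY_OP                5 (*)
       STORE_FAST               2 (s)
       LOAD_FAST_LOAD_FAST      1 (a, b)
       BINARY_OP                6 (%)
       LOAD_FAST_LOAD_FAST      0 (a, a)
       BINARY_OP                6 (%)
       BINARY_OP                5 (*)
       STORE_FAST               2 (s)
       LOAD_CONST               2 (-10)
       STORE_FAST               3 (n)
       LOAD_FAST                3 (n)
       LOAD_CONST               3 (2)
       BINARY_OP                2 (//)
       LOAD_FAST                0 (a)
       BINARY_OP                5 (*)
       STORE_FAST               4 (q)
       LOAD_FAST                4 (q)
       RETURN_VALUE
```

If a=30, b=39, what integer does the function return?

-150

LOAD_CONST → push 11. Stack: [11]
LOAD_FAST a → push 30. Stack: [11, 30]
BINARY_OP * → 11 * 30 = 330. Stack: [330]
LOAD_FAST a → push 30. Stack: [330, 30]
BINARY_OP * → 330 * 30 = 9900. Stack: [9900]
STORE_FAST s → s=9900. Stack: []
LOAD_FAST_LOAD_FAST a,b → push 30,39. Stack: [30, 39]
BINARY_OP % → 30 % 39 = 30. Stack: [30]
LOAD_FAST_LOAD_FAST a,a → push 30,30. Stack: [30, 30, 30]
BINARY_OP % → 30 % 30 = 0. Stack: [30, 0]
BINARY_OP * → 30 * 0 = 0. Stack: [0]
STORE_FAST s → s=0. Stack: []
LOAD_CONST → push -10. Stack: [-10]
STORE_FAST n → n=-10. Stack: []
LOAD_FAST n → push -10. Stack: [-10]
LOAD_CONST → push 2. Stack: [-10, 2]
BINARY_OP // → -10 // 2 = -5. Stack: [-5]
LOAD_FAST a → push 30. Stack: [-5, 30]
BINARY_OP * → -5 * 30 = -150. Stack: [-150]
STORE_FAST q → q=-150. Stack: []
LOAD_FAST q → push -150. Stack: [-150]
RETURN_VALUE → return -150.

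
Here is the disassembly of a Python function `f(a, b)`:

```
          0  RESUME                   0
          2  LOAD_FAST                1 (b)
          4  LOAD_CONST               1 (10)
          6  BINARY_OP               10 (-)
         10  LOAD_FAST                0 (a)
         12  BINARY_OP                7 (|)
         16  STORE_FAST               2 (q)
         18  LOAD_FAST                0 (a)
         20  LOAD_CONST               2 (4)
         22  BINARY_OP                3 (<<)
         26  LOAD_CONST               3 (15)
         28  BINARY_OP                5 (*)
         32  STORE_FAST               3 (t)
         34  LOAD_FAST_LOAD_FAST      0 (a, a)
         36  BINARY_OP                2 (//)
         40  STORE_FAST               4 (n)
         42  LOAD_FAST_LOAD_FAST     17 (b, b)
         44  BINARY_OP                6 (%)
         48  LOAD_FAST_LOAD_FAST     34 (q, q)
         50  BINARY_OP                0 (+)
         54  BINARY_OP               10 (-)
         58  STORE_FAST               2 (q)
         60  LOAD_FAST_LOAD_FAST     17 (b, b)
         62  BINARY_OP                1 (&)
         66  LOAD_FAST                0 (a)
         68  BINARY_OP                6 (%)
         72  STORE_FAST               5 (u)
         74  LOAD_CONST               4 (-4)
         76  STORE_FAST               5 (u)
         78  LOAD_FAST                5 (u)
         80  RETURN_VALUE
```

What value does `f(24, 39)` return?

-4

LOAD_FAST b → push 39. Stack: [39]
LOAD_CONST → push 10. Stack: [39, 10]
BINARY_OP - → 39 - 10 = 29. Stack: [29]
LOAD_FAST a → push 24. Stack: [29, 24]
BINARY_OP | → 29 | 24 = 29. Stack: [29]
STORE_FAST q → q=29. Stack: []
LOAD_FAST a → push 24. Stack: [24]
LOAD_CONST → push 4. Stack: [24, 4]
BINARY_OP << → 24 << 4 = 384. Stack: [384]
LOAD_CONST → push 15. Stack: [384, 15]
BINARY_OP * → 384 * 15 = 5760. Stack: [5760]
STORE_FAST t → t=5760. Stack: []
LOAD_FAST_LOAD_FAST a,a → push 24,24. Stack: [24, 24]
BINARY_OP // → 24 // 24 = 1. Stack: [1]
STORE_FAST n → n=1. Stack: []
LOAD_FAST_LOAD_FAST b,b → push 39,39. Stack: [39, 39]
BINARY_OP % → 39 % 39 = 0. Stack: [0]
LOAD_FAST_LOAD_FAST q,q → push 29,29. Stack: [0, 29, 29]
BINARY_OP + → 29 + 29 = 58. Stack: [0, 58]
BINARY_OP - → 0 - 58 = -58. Stack: [-58]
STORE_FAST q → q=-58. Stack: []
LOAD_FAST_LOAD_FAST b,b → push 39,39. Stack: [39, 39]
BINARY_OP & → 39 & 39 = 39. Stack: [39]
LOAD_FAST a → push 24. Stack: [39, 24]
BINARY_OP % → 39 % 24 = 15. Stack: [15]
STORE_FAST u → u=15. Stack: []
LOAD_CONST → push -4. Stack: [-4]
STORE_FAST u → u=-4. Stack: []
LOAD_FAST u → push -4. Stack: [-4]
RETURN_VALUE → return -4.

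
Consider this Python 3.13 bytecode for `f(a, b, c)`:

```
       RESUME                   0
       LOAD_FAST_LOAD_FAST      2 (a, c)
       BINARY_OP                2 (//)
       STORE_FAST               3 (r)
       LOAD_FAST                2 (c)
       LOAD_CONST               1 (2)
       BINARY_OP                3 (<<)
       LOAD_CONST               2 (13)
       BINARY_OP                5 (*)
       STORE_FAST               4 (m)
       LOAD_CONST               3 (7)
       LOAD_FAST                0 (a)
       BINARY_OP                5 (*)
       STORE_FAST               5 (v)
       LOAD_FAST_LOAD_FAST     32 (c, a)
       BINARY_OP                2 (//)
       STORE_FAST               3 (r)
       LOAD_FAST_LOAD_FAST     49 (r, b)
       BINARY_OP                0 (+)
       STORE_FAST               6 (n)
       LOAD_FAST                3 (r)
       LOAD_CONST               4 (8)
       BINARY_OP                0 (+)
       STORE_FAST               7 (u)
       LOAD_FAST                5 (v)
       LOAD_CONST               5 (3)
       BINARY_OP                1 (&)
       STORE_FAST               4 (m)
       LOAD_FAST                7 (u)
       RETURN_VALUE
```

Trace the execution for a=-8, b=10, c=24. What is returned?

LOAD_FAST_LOAD_FAST a,c → push -8,24. Stack: [-8, 24]
BINARY_OP // → -8 // 24 = -1. Stack: [-1]
STORE_FAST r → r=-1. Stack: []
LOAD_FAST c → push 24. Stack: [24]
LOAD_CONST → push 2. Stack: [24, 2]
BINARY_OP << → 24 << 2 = 96. Stack: [96]
LOAD_CONST → push 13. Stack: [96, 13]
BINARY_OP * → 96 * 13 = 1248. Stack: [1248]
STORE_FAST m → m=1248. Stack: []
LOAD_CONST → push 7. Stack: [7]
LOAD_FAST a → push -8. Stack: [7, -8]
BINARY_OP * → 7 * -8 = -56. Stack: [-56]
STORE_FAST v → v=-56. Stack: []
LOAD_FAST_LOAD_FAST c,a → push 24,-8. Stack: [24, -8]
BINARY_OP // → 24 // -8 = -3. Stack: [-3]
STORE_FAST r → r=-3. Stack: []
LOAD_FAST_LOAD_FAST r,b → push -3,10. Stack: [-3, 10]
BINARY_OP + → -3 + 10 = 7. Stack: [7]
STORE_FAST n → n=7. Stack: []
LOAD_FAST r → push -3. Stack: [-3]
LOAD_CONST → push 8. Stack: [-3, 8]
BINARY_OP + → -3 + 8 = 5. Stack: [5]
STORE_FAST u → u=5. Stack: []
LOAD_FAST v → push -56. Stack: [-56]
LOAD_CONST → push 3. Stack: [-56, 3]
BINARY_OP & → -56 & 3 = 0. Stack: [0]
STORE_FAST m → m=0. Stack: []
LOAD_FAST u → push 5. Stack: [5]
RETURN_VALUE → return 5.

5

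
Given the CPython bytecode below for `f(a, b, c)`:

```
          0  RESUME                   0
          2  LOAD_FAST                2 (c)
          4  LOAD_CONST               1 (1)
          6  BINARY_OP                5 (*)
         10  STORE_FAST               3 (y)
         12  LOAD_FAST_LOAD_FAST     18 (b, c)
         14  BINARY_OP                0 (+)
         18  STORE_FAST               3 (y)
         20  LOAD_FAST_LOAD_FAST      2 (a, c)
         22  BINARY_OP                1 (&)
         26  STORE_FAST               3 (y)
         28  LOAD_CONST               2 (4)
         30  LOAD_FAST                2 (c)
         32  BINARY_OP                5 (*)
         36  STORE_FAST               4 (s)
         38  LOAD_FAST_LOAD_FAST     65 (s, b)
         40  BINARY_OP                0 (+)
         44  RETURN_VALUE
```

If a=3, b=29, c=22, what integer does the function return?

117

LOAD_FAST c → push 22. Stack: [22]
LOAD_CONST → push 1. Stack: [22, 1]
BINARY_OP * → 22 * 1 = 22. Stack: [22]
STORE_FAST y → y=22. Stack: []
LOAD_FAST_LOAD_FAST b,c → push 29,22. Stack: [29, 22]
BINARY_OP + → 29 + 22 = 51. Stack: [51]
STORE_FAST y → y=51. Stack: []
LOAD_FAST_LOAD_FAST a,c → push 3,22. Stack: [3, 22]
BINARY_OP & → 3 & 22 = 2. Stack: [2]
STORE_FAST y → y=2. Stack: []
LOAD_CONST → push 4. Stack: [4]
LOAD_FAST c → push 22. Stack: [4, 22]
BINARY_OP * → 4 * 22 = 88. Stack: [88]
STORE_FAST s → s=88. Stack: []
LOAD_FAST_LOAD_FAST s,b → push 88,29. Stack: [88, 29]
BINARY_OP + → 88 + 29 = 117. Stack: [117]
RETURN_VALUE → return 117.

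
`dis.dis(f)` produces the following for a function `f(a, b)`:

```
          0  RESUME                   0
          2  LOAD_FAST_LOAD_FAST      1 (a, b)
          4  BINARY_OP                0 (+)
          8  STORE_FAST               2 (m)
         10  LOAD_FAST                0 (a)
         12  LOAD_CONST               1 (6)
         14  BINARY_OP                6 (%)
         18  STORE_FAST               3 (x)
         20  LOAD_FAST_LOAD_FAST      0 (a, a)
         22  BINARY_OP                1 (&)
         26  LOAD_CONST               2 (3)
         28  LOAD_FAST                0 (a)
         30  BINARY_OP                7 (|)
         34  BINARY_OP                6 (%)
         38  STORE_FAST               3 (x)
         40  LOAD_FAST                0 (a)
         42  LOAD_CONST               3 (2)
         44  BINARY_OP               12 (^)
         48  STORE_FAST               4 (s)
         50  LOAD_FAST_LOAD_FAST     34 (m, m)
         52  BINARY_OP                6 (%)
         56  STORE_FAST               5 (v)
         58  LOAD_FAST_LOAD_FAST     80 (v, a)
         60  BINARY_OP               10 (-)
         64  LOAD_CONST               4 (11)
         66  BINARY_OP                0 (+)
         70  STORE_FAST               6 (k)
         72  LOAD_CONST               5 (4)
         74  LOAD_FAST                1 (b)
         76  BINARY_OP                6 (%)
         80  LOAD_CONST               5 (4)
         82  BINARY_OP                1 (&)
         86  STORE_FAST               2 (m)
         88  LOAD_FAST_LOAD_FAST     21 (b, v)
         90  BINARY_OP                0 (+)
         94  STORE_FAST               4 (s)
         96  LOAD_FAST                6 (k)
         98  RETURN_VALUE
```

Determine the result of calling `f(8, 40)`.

LOAD_FAST_LOAD_FAST a,b → push 8,40. Stack: [8, 40]
BINARY_OP + → 8 + 40 = 48. Stack: [48]
STORE_FAST m → m=48. Stack: []
LOAD_FAST a → push 8. Stack: [8]
LOAD_CONST → push 6. Stack: [8, 6]
BINARY_OP % → 8 % 6 = 2. Stack: [2]
STORE_FAST x → x=2. Stack: []
LOAD_FAST_LOAD_FAST a,a → push 8,8. Stack: [8, 8]
BINARY_OP & → 8 & 8 = 8. Stack: [8]
LOAD_CONST → push 3. Stack: [8, 3]
LOAD_FAST a → push 8. Stack: [8, 3, 8]
BINARY_OP | → 3 | 8 = 11. Stack: [8, 11]
BINARY_OP % → 8 % 11 = 8. Stack: [8]
STORE_FAST x → x=8. Stack: []
LOAD_FAST a → push 8. Stack: [8]
LOAD_CONST → push 2. Stack: [8, 2]
BINARY_OP ^ → 8 ^ 2 = 10. Stack: [10]
STORE_FAST s → s=10. Stack: []
LOAD_FAST_LOAD_FAST m,m → push 48,48. Stack: [48, 48]
BINARY_OP % → 48 % 48 = 0. Stack: [0]
STORE_FAST v → v=0. Stack: []
LOAD_FAST_LOAD_FAST v,a → push 0,8. Stack: [0, 8]
BINARY_OP - → 0 - 8 = -8. Stack: [-8]
LOAD_CONST → push 11. Stack: [-8, 11]
BINARY_OP + → -8 + 11 = 3. Stack: [3]
STORE_FAST k → k=3. Stack: []
LOAD_CONST → push 4. Stack: [4]
LOAD_FAST b → push 40. Stack: [4, 40]
BINARY_OP % → 4 % 40 = 4. Stack: [4]
LOAD_CONST → push 4. Stack: [4, 4]
BINARY_OP & → 4 & 4 = 4. Stack: [4]
STORE_FAST m → m=4. Stack: []
LOAD_FAST_LOAD_FAST b,v → push 40,0. Stack: [40, 0]
BINARY_OP + → 40 + 0 = 40. Stack: [40]
STORE_FAST s → s=40. Stack: []
LOAD_FAST k → push 3. Stack: [3]
RETURN_VALUE → return 3.

3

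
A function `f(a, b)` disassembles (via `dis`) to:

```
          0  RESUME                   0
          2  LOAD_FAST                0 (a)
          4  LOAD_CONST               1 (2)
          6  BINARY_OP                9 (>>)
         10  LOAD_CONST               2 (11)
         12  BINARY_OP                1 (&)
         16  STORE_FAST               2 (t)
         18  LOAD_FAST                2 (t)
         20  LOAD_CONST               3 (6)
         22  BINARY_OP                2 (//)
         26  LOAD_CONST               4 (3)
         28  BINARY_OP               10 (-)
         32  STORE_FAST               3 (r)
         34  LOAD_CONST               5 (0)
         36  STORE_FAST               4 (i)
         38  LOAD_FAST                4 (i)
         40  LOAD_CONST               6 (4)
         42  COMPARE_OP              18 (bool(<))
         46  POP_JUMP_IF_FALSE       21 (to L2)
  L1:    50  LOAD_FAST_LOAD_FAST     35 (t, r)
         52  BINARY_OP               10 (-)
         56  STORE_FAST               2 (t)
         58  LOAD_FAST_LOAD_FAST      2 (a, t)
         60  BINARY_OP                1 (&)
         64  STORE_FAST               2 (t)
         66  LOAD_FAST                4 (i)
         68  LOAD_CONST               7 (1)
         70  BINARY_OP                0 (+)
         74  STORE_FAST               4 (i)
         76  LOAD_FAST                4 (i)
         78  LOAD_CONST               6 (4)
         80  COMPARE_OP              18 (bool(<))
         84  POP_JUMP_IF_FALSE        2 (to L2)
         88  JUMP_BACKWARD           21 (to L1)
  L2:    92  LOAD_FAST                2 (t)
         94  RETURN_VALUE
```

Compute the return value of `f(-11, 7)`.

1

LOAD_FAST a → push -11
LOAD_CONST → push 2
BINARY_OP >> → -11 >> 2 = -3
LOAD_CONST → push 11
BINARY_OP & → -3 & 11 = 9
STORE_FAST t → t=9
LOAD_FAST t → push 9
LOAD_CONST → push 6
BINARY_OP // → 9 // 6 = 1
LOAD_CONST → push 3
BINARY_OP - → 1 - 3 = -2
STORE_FAST r → r=-2
LOAD_CONST → push 0
STORE_FAST i → i=0
LOAD_FAST i → push 0
LOAD_CONST → push 4
COMPARE_OP bool(<) → 0 vs 4 = True
POP_JUMP_IF_FALSE → pop True; no jump
LOAD_FAST_LOAD_FAST t,r → push 9,-2
BINARY_OP - → 9 - -2 = 11
STORE_FAST t → t=11
LOAD_FAST_LOAD_FAST a,t → push -11,11
BINARY_OP & → -11 & 11 = 1
STORE_FAST t → t=1
LOAD_FAST i → push 0
LOAD_CONST → push 1
BINARY_OP + → 0 + 1 = 1
STORE_FAST i → i=1
LOAD_FAST i → push 1
LOAD_CONST → push 4
COMPARE_OP bool(<) → 1 vs 4 = True
POP_JUMP_IF_FALSE → pop True; no jump
LOAD_FAST_LOAD_FAST t,r → push 1,-2
BINARY_OP - → 1 - -2 = 3
STORE_FAST t → t=3
LOAD_FAST_LOAD_FAST a,t → push -11,3
BINARY_OP & → -11 & 3 = 1
STORE_FAST t → t=1
LOAD_FAST i → push 1
LOAD_CONST → push 1
BINARY_OP + → 1 + 1 = 2
STORE_FAST i → i=2
LOAD_FAST i → push 2
LOAD_CONST → push 4
COMPARE_OP bool(<) → 2 vs 4 = True
POP_JUMP_IF_FALSE → pop True; no jump
LOAD_FAST_LOAD_FAST t,r → push 1,-2
BINARY_OP - → 1 - -2 = 3
STORE_FAST t → t=3
LOAD_FAST_LOAD_FAST a,t → push -11,3
BINARY_OP & → -11 & 3 = 1
STORE_FAST t → t=1
LOAD_FAST i → push 2
LOAD_CONST → push 1
BINARY_OP + → 2 + 1 = 3
STORE_FAST i → i=3
LOAD_FAST i → push 3
LOAD_CONST → push 4
COMPARE_OP bool(<) → 3 vs 4 = True
POP_JUMP_IF_FALSE → pop True; no jump
LOAD_FAST_LOAD_FAST t,r → push 1,-2
BINARY_OP - → 1 - -2 = 3
STORE_FAST t → t=3
LOAD_FAST_LOAD_FAST a,t → push -11,3
BINARY_OP & → -11 & 3 = 1
STORE_FAST t → t=1
LOAD_FAST i → push 3
LOAD_CONST → push 1
BINARY_OP + → 3 + 1 = 4
STORE_FAST i → i=4
LOAD_FAST i → push 4
LOAD_CONST → push 4
COMPARE_OP bool(<) → 4 vs 4 = False
POP_JUMP_IF_FALSE → pop False; jump
LOAD_FAST t → push 1
RETURN_VALUE → return 1.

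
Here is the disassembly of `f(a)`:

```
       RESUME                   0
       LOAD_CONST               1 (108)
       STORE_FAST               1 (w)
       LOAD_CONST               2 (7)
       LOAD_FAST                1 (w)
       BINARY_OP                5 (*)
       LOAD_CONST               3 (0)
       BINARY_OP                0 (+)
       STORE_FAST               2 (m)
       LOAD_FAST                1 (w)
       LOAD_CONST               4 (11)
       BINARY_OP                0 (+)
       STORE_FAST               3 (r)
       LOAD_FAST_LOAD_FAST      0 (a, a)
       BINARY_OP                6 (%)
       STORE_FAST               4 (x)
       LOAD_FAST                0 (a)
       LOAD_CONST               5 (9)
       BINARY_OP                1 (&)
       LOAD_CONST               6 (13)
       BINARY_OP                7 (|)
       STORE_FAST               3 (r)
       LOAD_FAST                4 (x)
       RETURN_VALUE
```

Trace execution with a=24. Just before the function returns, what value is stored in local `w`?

LOAD_CONST → push 108. Stack: [108]
STORE_FAST w → w=108. Stack: []
LOAD_CONST → push 7. Stack: [7]
LOAD_FAST w → push 108. Stack: [7, 108]
BINARY_OP * → 7 * 108 = 756. Stack: [756]
LOAD_CONST → push 0. Stack: [756, 0]
BINARY_OP + → 756 + 0 = 756. Stack: [756]
STORE_FAST m → m=756. Stack: []
LOAD_FAST w → push 108. Stack: [108]
LOAD_CONST → push 11. Stack: [108, 11]
BINARY_OP + → 108 + 11 = 119. Stack: [119]
STORE_FAST r → r=119. Stack: []
LOAD_FAST_LOAD_FAST a,a → push 24,24. Stack: [24, 24]
BINARY_OP % → 24 % 24 = 0. Stack: [0]
STORE_FAST x → x=0. Stack: []
LOAD_FAST a → push 24. Stack: [24]
LOAD_CONST → push 9. Stack: [24, 9]
BINARY_OP & → 24 & 9 = 8. Stack: [8]
LOAD_CONST → push 13. Stack: [8, 13]
BINARY_OP | → 8 | 13 = 13. Stack: [13]
STORE_FAST r → r=13. Stack: []
LOAD_FAST x → push 0. Stack: [0]
RETURN_VALUE → return 0.

108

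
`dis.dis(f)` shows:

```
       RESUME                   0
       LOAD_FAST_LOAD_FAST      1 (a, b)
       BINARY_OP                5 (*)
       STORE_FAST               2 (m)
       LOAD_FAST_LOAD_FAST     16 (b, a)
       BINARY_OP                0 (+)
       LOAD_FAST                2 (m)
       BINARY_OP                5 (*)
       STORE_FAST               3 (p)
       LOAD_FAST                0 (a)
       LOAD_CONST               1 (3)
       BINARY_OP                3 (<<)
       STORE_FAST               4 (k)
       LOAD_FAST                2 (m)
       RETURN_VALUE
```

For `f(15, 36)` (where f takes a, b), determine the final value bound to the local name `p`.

LOAD_FAST_LOAD_FAST a,b → push 15,36. Stack: [15, 36]
BINARY_OP * → 15 * 36 = 540. Stack: [540]
STORE_FAST m → m=540. Stack: []
LOAD_FAST_LOAD_FAST b,a → push 36,15. Stack: [36, 15]
BINARY_OP + → 36 + 15 = 51. Stack: [51]
LOAD_FAST m → push 540. Stack: [51, 540]
BINARY_OP * → 51 * 540 = 27540. Stack: [27540]
STORE_FAST p → p=27540. Stack: []
LOAD_FAST a → push 15. Stack: [15]
LOAD_CONST → push 3. Stack: [15, 3]
BINARY_OP << → 15 << 3 = 120. Stack: [120]
STORE_FAST k → k=120. Stack: []
LOAD_FAST m → push 540. Stack: [540]
RETURN_VALUE → return 540.

27540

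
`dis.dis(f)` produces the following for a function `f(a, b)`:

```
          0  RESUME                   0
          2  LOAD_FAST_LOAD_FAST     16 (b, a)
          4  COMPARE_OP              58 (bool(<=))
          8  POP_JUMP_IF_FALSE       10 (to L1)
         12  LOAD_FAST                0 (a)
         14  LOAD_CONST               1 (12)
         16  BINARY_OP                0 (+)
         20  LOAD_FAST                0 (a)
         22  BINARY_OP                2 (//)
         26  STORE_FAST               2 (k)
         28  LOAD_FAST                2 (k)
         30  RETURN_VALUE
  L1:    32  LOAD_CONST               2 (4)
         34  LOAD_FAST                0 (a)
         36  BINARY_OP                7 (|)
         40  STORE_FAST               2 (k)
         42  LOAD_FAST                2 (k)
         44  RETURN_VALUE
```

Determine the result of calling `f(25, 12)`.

1

LOAD_FAST_LOAD_FAST b,a → push 12,25. Stack: [12, 25]
COMPARE_OP bool(<=) → 12 vs 25 = True. Stack: [True]
POP_JUMP_IF_FALSE → pop True; no jump. Stack: []
LOAD_FAST a → push 25. Stack: [25]
LOAD_CONST → push 12. Stack: [25, 12]
BINARY_OP + → 25 + 12 = 37. Stack: [37]
LOAD_FAST a → push 25. Stack: [37, 25]
BINARY_OP // → 37 // 25 = 1. Stack: [1]
STORE_FAST k → k=1. Stack: []
LOAD_FAST k → push 1. Stack: [1]
RETURN_VALUE → return 1.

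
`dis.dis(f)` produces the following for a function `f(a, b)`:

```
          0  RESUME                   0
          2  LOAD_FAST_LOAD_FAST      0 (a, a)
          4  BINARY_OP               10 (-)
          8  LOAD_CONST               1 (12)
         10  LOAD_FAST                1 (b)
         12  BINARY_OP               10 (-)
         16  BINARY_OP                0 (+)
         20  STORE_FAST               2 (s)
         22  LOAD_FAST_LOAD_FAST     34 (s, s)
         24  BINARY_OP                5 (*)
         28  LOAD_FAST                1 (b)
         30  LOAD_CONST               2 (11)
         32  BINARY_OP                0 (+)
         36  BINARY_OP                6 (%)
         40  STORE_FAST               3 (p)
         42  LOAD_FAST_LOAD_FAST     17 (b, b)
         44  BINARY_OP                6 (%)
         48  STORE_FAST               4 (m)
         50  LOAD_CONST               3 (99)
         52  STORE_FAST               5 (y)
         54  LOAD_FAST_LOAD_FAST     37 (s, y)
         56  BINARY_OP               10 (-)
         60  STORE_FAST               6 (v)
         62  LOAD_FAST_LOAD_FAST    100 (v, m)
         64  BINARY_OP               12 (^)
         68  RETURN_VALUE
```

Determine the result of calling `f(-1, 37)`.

LOAD_FAST_LOAD_FAST a,a → push -1,-1. Stack: [-1, -1]
BINARY_OP - → -1 - -1 = 0. Stack: [0]
LOAD_CONST → push 12. Stack: [0, 12]
LOAD_FAST b → push 37. Stack: [0, 12, 37]
BINARY_OP - → 12 - 37 = -25. Stack: [0, -25]
BINARY_OP + → 0 + -25 = -25. Stack: [-25]
STORE_FAST s → s=-25. Stack: []
LOAD_FAST_LOAD_FAST s,s → push -25,-25. Stack: [-25, -25]
BINARY_OP * → -25 * -25 = 625. Stack: [625]
LOAD_FAST b → push 37. Stack: [625, 37]
LOAD_CONST → push 11. Stack: [625, 37, 11]
BINARY_OP + → 37 + 11 = 48. Stack: [625, 48]
BINARY_OP % → 625 % 48 = 1. Stack: [1]
STORE_FAST p → p=1. Stack: []
LOAD_FAST_LOAD_FAST b,b → push 37,37. Stack: [37, 37]
BINARY_OP % → 37 % 37 = 0. Stack: [0]
STORE_FAST m → m=0. Stack: []
LOAD_CONST → push 99. Stack: [99]
STORE_FAST y → y=99. Stack: []
LOAD_FAST_LOAD_FAST s,y → push -25,99. Stack: [-25, 99]
BINARY_OP - → -25 - 99 = -124. Stack: [-124]
STORE_FAST v → v=-124. Stack: []
LOAD_FAST_LOAD_FAST v,m → push -124,0. Stack: [-124, 0]
BINARY_OP ^ → -124 ^ 0 = -124. Stack: [-124]
RETURN_VALUE → return -124.

-124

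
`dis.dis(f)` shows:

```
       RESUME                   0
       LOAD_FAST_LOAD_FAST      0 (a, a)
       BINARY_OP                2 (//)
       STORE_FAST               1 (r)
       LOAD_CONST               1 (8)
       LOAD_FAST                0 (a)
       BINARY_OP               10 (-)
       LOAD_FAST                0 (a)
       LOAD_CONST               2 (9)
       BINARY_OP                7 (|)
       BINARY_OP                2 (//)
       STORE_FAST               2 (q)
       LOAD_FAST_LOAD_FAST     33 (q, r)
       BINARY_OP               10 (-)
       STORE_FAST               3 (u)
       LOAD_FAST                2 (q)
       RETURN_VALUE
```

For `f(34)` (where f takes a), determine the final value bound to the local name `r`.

LOAD_FAST_LOAD_FAST a,a → push 34,34. Stack: [34, 34]
BINARY_OP // → 34 // 34 = 1. Stack: [1]
STORE_FAST r → r=1. Stack: []
LOAD_CONST → push 8. Stack: [8]
LOAD_FAST a → push 34. Stack: [8, 34]
BINARY_OP - → 8 - 34 = -26. Stack: [-26]
LOAD_FAST a → push 34. Stack: [-26, 34]
LOAD_CONST → push 9. Stack: [-26, 34, 9]
BINARY_OP | → 34 | 9 = 43. Stack: [-26, 43]
BINARY_OP // → -26 // 43 = -1. Stack: [-1]
STORE_FAST q → q=-1. Stack: []
LOAD_FAST_LOAD_FAST q,r → push -1,1. Stack: [-1, 1]
BINARY_OP - → -1 - 1 = -2. Stack: [-2]
STORE_FAST u → u=-2. Stack: []
LOAD_FAST q → push -1. Stack: [-1]
RETURN_VALUE → return -1.

1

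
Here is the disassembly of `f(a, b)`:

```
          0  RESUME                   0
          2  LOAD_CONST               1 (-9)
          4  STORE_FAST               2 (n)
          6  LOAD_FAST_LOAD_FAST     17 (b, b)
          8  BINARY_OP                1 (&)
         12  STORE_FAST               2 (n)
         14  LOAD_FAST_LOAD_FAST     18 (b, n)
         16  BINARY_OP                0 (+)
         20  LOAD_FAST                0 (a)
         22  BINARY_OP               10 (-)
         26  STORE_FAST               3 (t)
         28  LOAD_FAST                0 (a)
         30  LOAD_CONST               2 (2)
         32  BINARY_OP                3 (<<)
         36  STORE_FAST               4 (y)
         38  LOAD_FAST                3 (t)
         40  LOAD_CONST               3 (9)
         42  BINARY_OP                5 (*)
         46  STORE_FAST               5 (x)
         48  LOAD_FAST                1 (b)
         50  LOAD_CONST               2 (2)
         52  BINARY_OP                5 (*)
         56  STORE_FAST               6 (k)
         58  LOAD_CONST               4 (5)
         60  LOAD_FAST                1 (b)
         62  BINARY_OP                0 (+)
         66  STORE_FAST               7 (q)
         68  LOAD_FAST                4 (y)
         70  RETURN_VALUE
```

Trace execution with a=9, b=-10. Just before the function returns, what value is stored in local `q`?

LOAD_CONST → push -9. Stack: [-9]
STORE_FAST n → n=-9. Stack: []
LOAD_FAST_LOAD_FAST b,b → push -10,-10. Stack: [-10, -10]
BINARY_OP & → -10 & -10 = -10. Stack: [-10]
STORE_FAST n → n=-10. Stack: []
LOAD_FAST_LOAD_FAST b,n → push -10,-10. Stack: [-10, -10]
BINARY_OP + → -10 + -10 = -20. Stack: [-20]
LOAD_FAST a → push 9. Stack: [-20, 9]
BINARY_OP - → -20 - 9 = -29. Stack: [-29]
STORE_FAST t → t=-29. Stack: []
LOAD_FAST a → push 9. Stack: [9]
LOAD_CONST → push 2. Stack: [9, 2]
BINARY_OP << → 9 << 2 = 36. Stack: [36]
STORE_FAST y → y=36. Stack: []
LOAD_FAST t → push -29. Stack: [-29]
LOAD_CONST → push 9. Stack: [-29, 9]
BINARY_OP * → -29 * 9 = -261. Stack: [-261]
STORE_FAST x → x=-261. Stack: []
LOAD_FAST b → push -10. Stack: [-10]
LOAD_CONST → push 2. Stack: [-10, 2]
BINARY_OP * → -10 * 2 = -20. Stack: [-20]
STORE_FAST k → k=-20. Stack: []
LOAD_CONST → push 5. Stack: [5]
LOAD_FAST b → push -10. Stack: [5, -10]
BINARY_OP + → 5 + -10 = -5. Stack: [-5]
STORE_FAST q → q=-5. Stack: []
LOAD_FAST y → push 36. Stack: [36]
RETURN_VALUE → return 36.

-5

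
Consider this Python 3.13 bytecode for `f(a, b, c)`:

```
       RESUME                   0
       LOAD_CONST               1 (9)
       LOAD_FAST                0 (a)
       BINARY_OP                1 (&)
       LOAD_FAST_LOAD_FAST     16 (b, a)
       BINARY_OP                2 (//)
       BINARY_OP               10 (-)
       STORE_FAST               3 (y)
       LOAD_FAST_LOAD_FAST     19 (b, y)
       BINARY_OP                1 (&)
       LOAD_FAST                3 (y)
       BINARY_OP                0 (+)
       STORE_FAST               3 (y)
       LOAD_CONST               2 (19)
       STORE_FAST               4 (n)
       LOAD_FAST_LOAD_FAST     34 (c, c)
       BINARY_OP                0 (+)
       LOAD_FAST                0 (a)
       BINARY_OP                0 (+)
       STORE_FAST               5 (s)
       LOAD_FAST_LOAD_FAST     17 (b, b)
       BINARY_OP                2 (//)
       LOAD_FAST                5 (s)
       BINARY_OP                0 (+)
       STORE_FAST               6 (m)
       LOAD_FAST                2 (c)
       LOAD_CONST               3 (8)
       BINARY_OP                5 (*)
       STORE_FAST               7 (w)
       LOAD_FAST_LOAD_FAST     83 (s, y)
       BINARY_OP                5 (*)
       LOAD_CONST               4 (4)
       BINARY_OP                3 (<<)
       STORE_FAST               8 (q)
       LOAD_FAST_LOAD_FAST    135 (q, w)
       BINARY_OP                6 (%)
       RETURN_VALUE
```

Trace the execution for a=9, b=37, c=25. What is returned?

40

LOAD_CONST → push 9. Stack: [9]
LOAD_FAST a → push 9. Stack: [9, 9]
BINARY_OP & → 9 & 9 = 9. Stack: [9]
LOAD_FAST_LOAD_FAST b,a → push 37,9. Stack: [9, 37, 9]
BINARY_OP // → 37 // 9 = 4. Stack: [9, 4]
BINARY_OP - → 9 - 4 = 5. Stack: [5]
STORE_FAST y → y=5. Stack: []
LOAD_FAST_LOAD_FAST b,y → push 37,5. Stack: [37, 5]
BINARY_OP & → 37 & 5 = 5. Stack: [5]
LOAD_FAST y → push 5. Stack: [5, 5]
BINARY_OP + → 5 + 5 = 10. Stack: [10]
STORE_FAST y → y=10. Stack: []
LOAD_CONST → push 19. Stack: [19]
STORE_FAST n → n=19. Stack: []
LOAD_FAST_LOAD_FAST c,c → push 25,25. Stack: [25, 25]
BINARY_OP + → 25 + 25 = 50. Stack: [50]
LOAD_FAST a → push 9. Stack: [50, 9]
BINARY_OP + → 50 + 9 = 59. Stack: [59]
STORE_FAST s → s=59. Stack: []
LOAD_FAST_LOAD_FAST b,b → push 37,37. Stack: [37, 37]
BINARY_OP // → 37 // 37 = 1. Stack: [1]
LOAD_FAST s → push 59. Stack: [1, 59]
BINARY_OP + → 1 + 59 = 60. Stack: [60]
STORE_FAST m → m=60. Stack: []
LOAD_FAST c → push 25. Stack: [25]
LOAD_CONST → push 8. Stack: [25, 8]
BINARY_OP * → 25 * 8 = 200. Stack: [200]
STORE_FAST w → w=200. Stack: []
LOAD_FAST_LOAD_FAST s,y → push 59,10. Stack: [59, 10]
BINARY_OP * → 59 * 10 = 590. Stack: [590]
LOAD_CONST → push 4. Stack: [590, 4]
BINARY_OP << → 590 << 4 = 9440. Stack: [9440]
STORE_FAST q → q=9440. Stack: []
LOAD_FAST_LOAD_FAST q,w → push 9440,200. Stack: [9440, 200]
BINARY_OP % → 9440 % 200 = 40. Stack: [40]
RETURN_VALUE → return 40.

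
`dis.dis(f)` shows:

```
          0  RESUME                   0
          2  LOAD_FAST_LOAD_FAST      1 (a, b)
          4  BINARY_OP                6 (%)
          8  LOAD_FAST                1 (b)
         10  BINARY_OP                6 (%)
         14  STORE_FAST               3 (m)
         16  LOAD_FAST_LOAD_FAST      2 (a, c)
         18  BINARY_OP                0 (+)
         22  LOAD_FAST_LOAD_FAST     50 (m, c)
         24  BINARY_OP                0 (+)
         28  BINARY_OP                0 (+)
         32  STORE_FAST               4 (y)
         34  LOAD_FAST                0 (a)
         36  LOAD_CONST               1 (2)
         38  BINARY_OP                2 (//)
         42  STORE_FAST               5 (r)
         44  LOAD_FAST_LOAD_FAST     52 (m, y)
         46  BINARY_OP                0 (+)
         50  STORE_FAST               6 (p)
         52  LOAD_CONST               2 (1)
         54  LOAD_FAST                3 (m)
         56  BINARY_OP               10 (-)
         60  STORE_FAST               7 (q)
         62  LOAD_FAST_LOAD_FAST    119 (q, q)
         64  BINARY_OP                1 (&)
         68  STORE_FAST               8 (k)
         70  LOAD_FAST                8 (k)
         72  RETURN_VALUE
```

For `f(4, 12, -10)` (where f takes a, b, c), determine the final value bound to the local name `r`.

LOAD_FAST_LOAD_FAST a,b → push 4,12. Stack: [4, 12]
BINARY_OP % → 4 % 12 = 4. Stack: [4]
LOAD_FAST b → push 12. Stack: [4, 12]
BINARY_OP % → 4 % 12 = 4. Stack: [4]
STORE_FAST m → m=4. Stack: []
LOAD_FAST_LOAD_FAST a,c → push 4,-10. Stack: [4, -10]
BINARY_OP + → 4 + -10 = -6. Stack: [-6]
LOAD_FAST_LOAD_FAST m,c → push 4,-10. Stack: [-6, 4, -10]
BINARY_OP + → 4 + -10 = -6. Stack: [-6, -6]
BINARY_OP + → -6 + -6 = -12. Stack: [-12]
STORE_FAST y → y=-12. Stack: []
LOAD_FAST a → push 4. Stack: [4]
LOAD_CONST → push 2. Stack: [4, 2]
BINARY_OP // → 4 // 2 = 2. Stack: [2]
STORE_FAST r → r=2. Stack: []
LOAD_FAST_LOAD_FAST m,y → push 4,-12. Stack: [4, -12]
BINARY_OP + → 4 + -12 = -8. Stack: [-8]
STORE_FAST p → p=-8. Stack: []
LOAD_CONST → push 1. Stack: [1]
LOAD_FAST m → push 4. Stack: [1, 4]
BINARY_OP - → 1 - 4 = -3. Stack: [-3]
STORE_FAST q → q=-3. Stack: []
LOAD_FAST_LOAD_FAST q,q → push -3,-3. Stack: [-3, -3]
BINARY_OP & → -3 & -3 = -3. Stack: [-3]
STORE_FAST k → k=-3. Stack: []
LOAD_FAST k → push -3. Stack: [-3]
RETURN_VALUE → return -3.

2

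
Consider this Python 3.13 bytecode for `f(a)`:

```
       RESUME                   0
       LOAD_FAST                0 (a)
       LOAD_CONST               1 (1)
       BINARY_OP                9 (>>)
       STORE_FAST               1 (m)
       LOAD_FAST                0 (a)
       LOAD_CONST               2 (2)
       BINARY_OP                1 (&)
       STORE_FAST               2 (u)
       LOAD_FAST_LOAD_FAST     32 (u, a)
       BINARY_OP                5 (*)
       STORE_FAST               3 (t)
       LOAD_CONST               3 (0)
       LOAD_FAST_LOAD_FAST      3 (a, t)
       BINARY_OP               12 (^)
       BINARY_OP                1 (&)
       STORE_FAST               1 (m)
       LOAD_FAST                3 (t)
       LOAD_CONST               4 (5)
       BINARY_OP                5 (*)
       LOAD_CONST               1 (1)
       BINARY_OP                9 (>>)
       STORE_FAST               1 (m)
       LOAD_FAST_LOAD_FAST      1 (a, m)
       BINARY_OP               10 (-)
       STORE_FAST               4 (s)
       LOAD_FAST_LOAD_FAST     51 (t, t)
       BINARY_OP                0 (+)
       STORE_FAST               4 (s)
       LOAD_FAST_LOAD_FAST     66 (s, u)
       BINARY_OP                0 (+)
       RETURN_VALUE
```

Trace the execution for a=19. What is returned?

LOAD_FAST a → push 19. Stack: [19]
LOAD_CONST → push 1. Stack: [19, 1]
BINARY_OP >> → 19 >> 1 = 9. Stack: [9]
STORE_FAST m → m=9. Stack: []
LOAD_FAST a → push 19. Stack: [19]
LOAD_CONST → push 2. Stack: [19, 2]
BINARY_OP & → 19 & 2 = 2. Stack: [2]
STORE_FAST u → u=2. Stack: []
LOAD_FAST_LOAD_FAST u,a → push 2,19. Stack: [2, 19]
BINARY_OP * → 2 * 19 = 38. Stack: [38]
STORE_FAST t → t=38. Stack: []
LOAD_CONST → push 0. Stack: [0]
LOAD_FAST_LOAD_FAST a,t → push 19,38. Stack: [0, 19, 38]
BINARY_OP ^ → 19 ^ 38 = 53. Stack: [0, 53]
BINARY_OP & → 0 & 53 = 0. Stack: [0]
STORE_FAST m → m=0. Stack: []
LOAD_FAST t → push 38. Stack: [38]
LOAD_CONST → push 5. Stack: [38, 5]
BINARY_OP * → 38 * 5 = 190. Stack: [190]
LOAD_CONST → push 1. Stack: [190, 1]
BINARY_OP >> → 190 >> 1 = 95. Stack: [95]
STORE_FAST m → m=95. Stack: []
LOAD_FAST_LOAD_FAST a,m → push 19,95. Stack: [19, 95]
BINARY_OP - → 19 - 95 = -76. Stack: [-76]
STORE_FAST s → s=-76. Stack: []
LOAD_FAST_LOAD_FAST t,t → push 38,38. Stack: [38, 38]
BINARY_OP + → 38 + 38 = 76. Stack: [76]
STORE_FAST s → s=76. Stack: []
LOAD_FAST_LOAD_FAST s,u → push 76,2. Stack: [76, 2]
BINARY_OP + → 76 + 2 = 78. Stack: [78]
RETURN_VALUE → return 78.

78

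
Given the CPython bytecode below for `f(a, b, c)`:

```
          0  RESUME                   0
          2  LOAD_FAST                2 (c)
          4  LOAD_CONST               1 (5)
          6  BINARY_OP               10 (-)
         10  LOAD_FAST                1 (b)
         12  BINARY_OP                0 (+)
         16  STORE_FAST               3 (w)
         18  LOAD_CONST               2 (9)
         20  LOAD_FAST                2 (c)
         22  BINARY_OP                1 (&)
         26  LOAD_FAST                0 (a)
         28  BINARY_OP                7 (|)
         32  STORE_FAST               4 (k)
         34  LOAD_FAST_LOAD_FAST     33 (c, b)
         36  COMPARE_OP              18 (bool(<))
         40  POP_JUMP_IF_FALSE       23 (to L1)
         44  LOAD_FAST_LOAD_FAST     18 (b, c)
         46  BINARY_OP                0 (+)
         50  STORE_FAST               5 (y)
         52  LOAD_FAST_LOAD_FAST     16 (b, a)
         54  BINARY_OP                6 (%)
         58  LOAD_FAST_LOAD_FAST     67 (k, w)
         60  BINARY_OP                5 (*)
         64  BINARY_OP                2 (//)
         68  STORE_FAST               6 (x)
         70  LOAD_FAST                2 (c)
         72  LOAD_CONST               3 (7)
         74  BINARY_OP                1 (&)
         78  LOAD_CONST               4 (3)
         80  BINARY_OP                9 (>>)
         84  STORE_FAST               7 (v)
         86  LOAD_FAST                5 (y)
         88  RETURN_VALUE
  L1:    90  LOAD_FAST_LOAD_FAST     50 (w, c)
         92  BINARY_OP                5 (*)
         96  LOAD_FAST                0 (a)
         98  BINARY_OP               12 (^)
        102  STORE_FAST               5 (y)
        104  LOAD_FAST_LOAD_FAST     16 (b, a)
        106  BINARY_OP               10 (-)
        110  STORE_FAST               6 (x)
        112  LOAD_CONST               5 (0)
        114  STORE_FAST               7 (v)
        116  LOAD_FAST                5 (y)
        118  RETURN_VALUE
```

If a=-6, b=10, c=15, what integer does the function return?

-298

LOAD_FAST c → push 15. Stack: [15]
LOAD_CONST → push 5. Stack: [15, 5]
BINARY_OP - → 15 - 5 = 10. Stack: [10]
LOAD_FAST b → push 10. Stack: [10, 10]
BINARY_OP + → 10 + 10 = 20. Stack: [20]
STORE_FAST w → w=20. Stack: []
LOAD_CONST → push 9. Stack: [9]
LOAD_FAST c → push 15. Stack: [9, 15]
BINARY_OP & → 9 & 15 = 9. Stack: [9]
LOAD_FAST a → push -6. Stack: [9, -6]
BINARY_OP | → 9 | -6 = -5. Stack: [-5]
STORE_FAST k → k=-5. Stack: []
LOAD_FAST_LOAD_FAST c,b → push 15,10. Stack: [15, 10]
COMPARE_OP bool(<) → 15 vs 10 = False. Stack: [False]
POP_JUMP_IF_FALSE → pop False; jump. Stack: []
LOAD_FAST_LOAD_FAST w,c → push 20,15. Stack: [20, 15]
BINARY_OP * → 20 * 15 = 300. Stack: [300]
LOAD_FAST a → push -6. Stack: [300, -6]
BINARY_OP ^ → 300 ^ -6 = -298. Stack: [-298]
STORE_FAST y → y=-298. Stack: []
LOAD_FAST_LOAD_FAST b,a → push 10,-6. Stack: [10, -6]
BINARY_OP - → 10 - -6 = 16. Stack: [16]
STORE_FAST x → x=16. Stack: []
LOAD_CONST → push 0. Stack: [0]
STORE_FAST v → v=0. Stack: []
LOAD_FAST y → push -298. Stack: [-298]
RETURN_VALUE → return -298.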